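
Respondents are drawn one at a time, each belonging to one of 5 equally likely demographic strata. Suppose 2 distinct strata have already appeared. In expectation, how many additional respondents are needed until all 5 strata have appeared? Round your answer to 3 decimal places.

9.167

The wait to go from k to k+1 distinct strata is geometric with mean 5/(5-k).
Sum over k = 2,...,4: E = 5/3 + 5/2 + 5/1 = 9.1667.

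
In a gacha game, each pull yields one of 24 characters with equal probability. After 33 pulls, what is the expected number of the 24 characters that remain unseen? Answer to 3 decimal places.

For each character, P(unseen after 33) = (23/24)^33 = 0.2455.
By linearity of expectation, E[unseen] = 24·(23/24)^33 = 5.8919.

5.892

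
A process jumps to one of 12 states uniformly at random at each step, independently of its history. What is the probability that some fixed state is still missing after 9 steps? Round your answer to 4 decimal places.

0.4570

On each step the fixed state fails to appear with probability 11/12.
P(still missing after 9) = (11/12)^9 = 0.45699.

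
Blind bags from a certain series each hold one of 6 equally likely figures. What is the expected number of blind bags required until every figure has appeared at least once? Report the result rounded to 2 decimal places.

14.70

Split into phases: going from k distinct to k+1 distinct takes on average 6/(6-k) blind bags.
E[T] = 6/6 + 6/5 + 6/4 + 6/3 + 6/2 + 6/1 = 6·H_{6}.
H_{6} = 2.450, so E[T] = 14.700.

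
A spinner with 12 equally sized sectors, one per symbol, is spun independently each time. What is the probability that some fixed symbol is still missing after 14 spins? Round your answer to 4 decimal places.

Each spin misses the fixed symbol with probability (12-1)/12 = 11/12, independently.
P(still missing after 14) = (11/12)^14 = 0.29577.

0.2958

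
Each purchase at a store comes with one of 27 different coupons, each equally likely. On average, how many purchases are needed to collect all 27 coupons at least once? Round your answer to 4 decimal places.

The wait to go from k to k+1 distinct coupons is geometric with mean 27/(27-k).
E[T] = 27/27 + 27/26 + 27/25 + ... + 27/2 + 27/1 = 27·H_{27}.
H_{27} = 3.89146, so E[T] = 105.06933.

105.0693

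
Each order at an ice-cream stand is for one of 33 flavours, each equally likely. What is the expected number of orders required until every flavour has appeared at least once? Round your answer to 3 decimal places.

After k distinct flavours have appeared, the next order gives a new one with probability (33-k)/33, so the expected wait for the (k+1)-th is 33/(33-k).
E[T] = 33/33 + 33/32 + 33/31 + ... + 33/2 + 33/1 = 33·H_{33}.
H_{33} = 4.0888, so E[T] = 134.9303.

134.930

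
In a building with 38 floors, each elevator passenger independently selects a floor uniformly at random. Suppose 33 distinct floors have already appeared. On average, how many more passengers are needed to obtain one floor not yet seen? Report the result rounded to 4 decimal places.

The number of passengers until the next new floor is geometric with success probability 5/38, so its mean is 38/5.
E = 38/5 = 7.60000.

7.6000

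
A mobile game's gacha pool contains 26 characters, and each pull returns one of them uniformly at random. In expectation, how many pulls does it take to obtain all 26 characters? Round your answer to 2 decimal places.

The wait to go from k to k+1 distinct characters is geometric with mean 26/(26-k).
E[T] = 26/26 + 26/25 + 26/24 + ... + 26/2 + 26/1 = 26·H_{26}.
H_{26} = 3.854, so E[T] = 100.215.

100.21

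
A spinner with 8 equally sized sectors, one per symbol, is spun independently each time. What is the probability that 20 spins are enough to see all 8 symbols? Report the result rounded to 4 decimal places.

Let A_i be the event that symbol i is missing after 20 spins. By inclusion–exclusion on the A_i,
P(all seen) = Σ_{j=0}^{8} (-1)^j C(8,j)((8-j)/8)^20
= 1.00000 - 0.55367 + 0.08879 - 0.00463 + 0.00007 - 0.00000 + 0.00000 - 0.00000 + 0.00000
= 0.53056.

0.5306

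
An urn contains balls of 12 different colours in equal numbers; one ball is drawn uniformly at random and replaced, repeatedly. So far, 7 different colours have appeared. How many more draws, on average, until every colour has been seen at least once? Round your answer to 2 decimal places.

From k distinct to k+1 distinct takes on average 12/(12-k) draws.
Sum over k = 7,...,11: E = 12/5 + 12/4 + 12/3 + 12/2 + 12/1 = 27.400.

27.40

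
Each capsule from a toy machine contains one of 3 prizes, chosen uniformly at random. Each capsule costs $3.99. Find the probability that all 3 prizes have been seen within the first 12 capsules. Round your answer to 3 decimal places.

Let A_i be the event that prize i is missing after 12 capsules. By inclusion–exclusion on the A_i,
P(all seen) = Σ_{j=0}^{3} (-1)^j C(3,j)((3-j)/3)^12
= 1.0000 - 0.0231 + 0.0000 - 0.0000
= 0.9769.

0.977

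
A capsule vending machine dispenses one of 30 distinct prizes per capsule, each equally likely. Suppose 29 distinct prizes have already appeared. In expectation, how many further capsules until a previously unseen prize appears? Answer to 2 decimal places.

Each capsule yields a new prize with probability (30-29)/30 = 1/30, so the wait is geometric with mean 30/1.
E = 30/1 = 30.000.

30.00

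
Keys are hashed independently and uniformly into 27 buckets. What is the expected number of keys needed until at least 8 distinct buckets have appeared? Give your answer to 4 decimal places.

9.2804

With k distinct buckets already seen, the next new one arrives after an expected 27/(27-k) keys.
Sum over k = 0,...,7: E = 27/27 + 27/26 + 27/25 + ... + 27/21 + 27/20 = 9.28036.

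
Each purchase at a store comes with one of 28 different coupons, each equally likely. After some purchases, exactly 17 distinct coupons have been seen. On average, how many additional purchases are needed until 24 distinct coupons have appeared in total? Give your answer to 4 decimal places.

26.2232

With k distinct coupons already seen, the next new one takes an expected 28/(28-k) purchases.
Sum over k = 17,...,23: E = 28/11 + 28/10 + 28/9 + ... + 28/6 + 28/5 = 26.22323.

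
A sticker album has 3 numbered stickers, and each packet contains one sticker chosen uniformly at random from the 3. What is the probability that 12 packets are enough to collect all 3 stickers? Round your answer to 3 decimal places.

By inclusion–exclusion over which stickers are missing,
P(all seen) = Σ_{j=0}^{3} (-1)^j C(3,j)((3-j)/3)^12
= 1.0000 - 0.0231 + 0.0000 - 0.0000
= 0.9769.

0.977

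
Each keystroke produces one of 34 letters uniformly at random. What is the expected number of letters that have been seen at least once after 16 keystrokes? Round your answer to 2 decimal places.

For each letter, P(seen in 16 keystrokes) = 1 - (33/34)^16 = 0.380.
By linearity of expectation, E[distinct seen] = 34·(1 - (33/34)^16) = 12.912.

12.91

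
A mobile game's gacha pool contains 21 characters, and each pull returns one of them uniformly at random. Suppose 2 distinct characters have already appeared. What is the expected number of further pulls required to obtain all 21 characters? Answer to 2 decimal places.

From k distinct to k+1 distinct takes on average 21/(21-k) pulls.
Sum over k = 2,...,20: E = 21/19 + 21/18 + 21/17 + ... + 21/2 + 21/1 = 74.503.

74.50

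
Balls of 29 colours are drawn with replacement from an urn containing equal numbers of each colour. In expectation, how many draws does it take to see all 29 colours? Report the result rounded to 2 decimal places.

114.89

After k distinct colours have appeared, the next draw gives a new one with probability (29-k)/29, so the expected wait for the (k+1)-th is 29/(29-k).
E[T] = 29/29 + 29/28 + 29/27 + ... + 29/2 + 29/1 = 29·H_{29}.
H_{29} = 3.962, so E[T] = 114.888.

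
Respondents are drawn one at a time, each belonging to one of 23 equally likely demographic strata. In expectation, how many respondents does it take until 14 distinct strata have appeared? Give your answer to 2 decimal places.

20.82

Going from k to k+1 distinct takes a geometric number of respondents with mean 23/(23-k).
Sum over k = 0,...,13: E = 23/23 + 23/22 + 23/21 + ... + 23/11 + 23/10 = 20.822.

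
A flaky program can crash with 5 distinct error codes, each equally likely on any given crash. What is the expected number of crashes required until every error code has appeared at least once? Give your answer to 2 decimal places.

11.42

After k distinct error codes have appeared, the next crash gives a new one with probability (5-k)/5, so the expected wait for the (k+1)-th is 5/(5-k).
E[T] = 5/5 + 5/4 + 5/3 + 5/2 + 5/1 = 5·H_{5}.
H_{5} = 2.283, so E[T] = 11.417.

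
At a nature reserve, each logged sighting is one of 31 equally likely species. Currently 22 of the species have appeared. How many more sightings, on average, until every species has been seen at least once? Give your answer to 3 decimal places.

The wait to go from k to k+1 distinct species is geometric with mean 31/(31-k).
Sum over k = 22,...,30: E = 31/9 + 31/8 + 31/7 + ... + 31/2 + 31/1 = 87.6980.

87.698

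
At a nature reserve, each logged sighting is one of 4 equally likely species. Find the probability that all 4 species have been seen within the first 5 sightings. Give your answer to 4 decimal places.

0.2344

By inclusion–exclusion over which species are missing,
P(all seen) = Σ_{j=0}^{4} (-1)^j C(4,j)((4-j)/4)^5
= 1.00000 - 0.94922 + 0.18750 - 0.00391 + 0.00000
= 0.23438.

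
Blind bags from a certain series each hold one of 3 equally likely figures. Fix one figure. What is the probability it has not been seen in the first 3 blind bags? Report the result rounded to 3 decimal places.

0.296

On each blind bag the fixed figure fails to appear with probability 2/3.
P(still missing after 3) = (2/3)^3 = 0.2963.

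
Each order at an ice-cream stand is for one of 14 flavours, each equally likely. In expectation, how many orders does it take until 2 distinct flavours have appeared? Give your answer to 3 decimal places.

With k distinct flavours already seen, the next new one arrives after an expected 14/(14-k) orders.
Sum over k = 0,...,1: E = 14/14 + 14/13 = 2.0769.

2.077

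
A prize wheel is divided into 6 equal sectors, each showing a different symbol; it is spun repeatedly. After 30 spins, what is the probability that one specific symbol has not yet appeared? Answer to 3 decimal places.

0.004

Each spin misses the fixed symbol with probability (6-1)/6 = 5/6, independently.
P(still missing after 30) = (5/6)^30 = 0.0042.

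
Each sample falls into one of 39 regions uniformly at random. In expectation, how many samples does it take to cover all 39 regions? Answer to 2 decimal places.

165.89

After k distinct regions have appeared, the next sample gives a new one with probability (39-k)/39, so the expected wait for the (k+1)-th is 39/(39-k).
E[T] = 39/39 + 39/38 + 39/37 + ... + 39/2 + 39/1 = 39·H_{39}.
H_{39} = 4.254, so E[T] = 165.888.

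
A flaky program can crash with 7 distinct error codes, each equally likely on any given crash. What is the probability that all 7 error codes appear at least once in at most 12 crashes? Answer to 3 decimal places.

0.228

By inclusion–exclusion over which error codes are missing,
P(all seen) = Σ_{j=0}^{7} (-1)^j C(7,j)((7-j)/7)^12
= 1.0000 - 1.1009 + 0.3704 - 0.0424 + 0.0013 - 0.0000 + 0.0000 - 0.0000
= 0.2285.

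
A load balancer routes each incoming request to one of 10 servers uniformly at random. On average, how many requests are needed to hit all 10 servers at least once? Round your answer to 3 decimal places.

The wait to go from k to k+1 distinct servers is geometric with mean 10/(10-k).
E[T] = 10/10 + 10/9 + 10/8 + ... + 10/2 + 10/1 = 10·H_{10}.
H_{10} = 2.9290, so E[T] = 29.2897.

29.290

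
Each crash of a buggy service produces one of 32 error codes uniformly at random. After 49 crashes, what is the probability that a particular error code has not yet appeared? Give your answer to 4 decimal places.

On each crash the fixed error code fails to appear with probability 31/32.
P(still missing after 49) = (31/32)^49 = 0.21104.

0.2110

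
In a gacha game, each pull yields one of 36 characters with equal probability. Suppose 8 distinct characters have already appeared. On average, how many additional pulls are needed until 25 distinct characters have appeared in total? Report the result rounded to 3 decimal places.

32.663

From k distinct to k+1 distinct takes on average 36/(36-k) pulls.
Sum over k = 8,...,24: E = 36/28 + 36/27 + 36/26 + ... + 36/13 + 36/12 = 32.6626.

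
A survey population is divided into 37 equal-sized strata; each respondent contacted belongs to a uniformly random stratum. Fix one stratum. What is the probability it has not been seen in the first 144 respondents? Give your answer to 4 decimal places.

On each respondent the fixed stratum fails to appear with probability 36/37.
P(still missing after 144) = (36/37)^144 = 0.01934.

0.0193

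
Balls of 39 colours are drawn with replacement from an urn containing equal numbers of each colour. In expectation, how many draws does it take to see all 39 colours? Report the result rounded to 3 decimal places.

After k distinct colours have appeared, the next draw gives a new one with probability (39-k)/39, so the expected wait for the (k+1)-th is 39/(39-k).
E[T] = 39/39 + 39/38 + 39/37 + ... + 39/2 + 39/1 = 39·H_{39}.
H_{39} = 4.2535, so E[T] = 165.8882.

165.888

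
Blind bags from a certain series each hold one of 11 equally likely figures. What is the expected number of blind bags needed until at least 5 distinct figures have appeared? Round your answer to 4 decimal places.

6.2687

With k distinct figures already seen, the next new one arrives after an expected 11/(11-k) blind bags.
Sum over k = 0,...,4: E = 11/11 + 11/10 + 11/9 + 11/8 + 11/7 = 6.26865.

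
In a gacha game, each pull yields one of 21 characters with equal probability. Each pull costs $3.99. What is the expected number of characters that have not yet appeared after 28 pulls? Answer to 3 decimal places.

5.357

For each character, P(unseen after 28) = (20/21)^28 = 0.2551.
By linearity of expectation, E[unseen] = 21·(20/21)^28 = 5.3570.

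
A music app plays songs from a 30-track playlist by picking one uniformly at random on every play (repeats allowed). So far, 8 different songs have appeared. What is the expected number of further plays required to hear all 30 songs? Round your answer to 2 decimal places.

From k distinct to k+1 distinct takes on average 30/(30-k) plays.
Sum over k = 8,...,29: E = 30/22 + 30/21 + 30/20 + ... + 30/2 + 30/1 = 110.724.

110.72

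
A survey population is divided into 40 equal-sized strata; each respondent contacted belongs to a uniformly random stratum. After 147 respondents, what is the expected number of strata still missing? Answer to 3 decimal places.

For each stratum, P(unseen after 147) = (39/40)^147 = 0.0242.
By linearity of expectation, E[unseen] = 40·(39/40)^147 = 0.9677.

0.968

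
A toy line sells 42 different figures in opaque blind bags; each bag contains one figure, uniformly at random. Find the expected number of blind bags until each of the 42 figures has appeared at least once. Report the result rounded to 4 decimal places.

181.7232

The wait to go from k to k+1 distinct figures is geometric with mean 42/(42-k).
E[T] = 42/42 + 42/41 + 42/40 + ... + 42/2 + 42/1 = 42·H_{42}.
H_{42} = 4.32674, so E[T] = 181.72320.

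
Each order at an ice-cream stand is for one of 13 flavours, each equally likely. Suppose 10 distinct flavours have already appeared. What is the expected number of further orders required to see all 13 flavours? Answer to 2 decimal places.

From k distinct to k+1 distinct takes on average 13/(13-k) orders.
Sum over k = 10,...,12: E = 13/3 + 13/2 + 13/1 = 23.833.

23.83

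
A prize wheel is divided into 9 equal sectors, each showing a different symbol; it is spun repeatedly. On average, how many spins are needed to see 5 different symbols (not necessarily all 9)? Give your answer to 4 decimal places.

Going from k to k+1 distinct takes a geometric number of spins with mean 9/(9-k).
Sum over k = 0,...,4: E = 9/9 + 9/8 + 9/7 + 9/6 + 9/5 = 6.71071.

6.7107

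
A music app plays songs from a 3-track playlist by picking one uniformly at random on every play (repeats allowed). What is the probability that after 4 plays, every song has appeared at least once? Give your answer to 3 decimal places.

0.444

Let A_i be the event that song i is missing after 4 plays. By inclusion–exclusion on the A_i,
P(all seen) = Σ_{j=0}^{3} (-1)^j C(3,j)((3-j)/3)^4
= 1.0000 - 0.5926 + 0.0370 - 0.0000
= 0.4444.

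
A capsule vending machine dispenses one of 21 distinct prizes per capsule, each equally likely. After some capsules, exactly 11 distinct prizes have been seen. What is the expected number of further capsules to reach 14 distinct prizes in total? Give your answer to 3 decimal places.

7.058

From k distinct to k+1 distinct takes on average 21/(21-k) capsules.
Sum over k = 11,...,13: E = 21/10 + 21/9 + 21/8 = 7.0583.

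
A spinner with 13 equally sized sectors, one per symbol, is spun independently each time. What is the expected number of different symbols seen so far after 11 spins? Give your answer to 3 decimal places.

7.610

For each symbol, P(seen in 11 spins) = 1 - (12/13)^11 = 0.5854.
By linearity of expectation, E[distinct seen] = 13·(1 - (12/13)^11) = 7.6104.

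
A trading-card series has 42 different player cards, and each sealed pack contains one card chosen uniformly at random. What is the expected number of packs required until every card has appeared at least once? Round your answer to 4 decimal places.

181.7232

The wait to go from k to k+1 distinct cards is geometric with mean 42/(42-k).
E[T] = 42/42 + 42/41 + 42/40 + ... + 42/2 + 42/1 = 42·H_{42}.
H_{42} = 4.32674, so E[T] = 181.72320.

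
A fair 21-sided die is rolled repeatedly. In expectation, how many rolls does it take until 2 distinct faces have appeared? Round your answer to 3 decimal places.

Going from k to k+1 distinct takes a geometric number of rolls with mean 21/(21-k).
Sum over k = 0,...,1: E = 21/21 + 21/20 = 2.0500.

2.050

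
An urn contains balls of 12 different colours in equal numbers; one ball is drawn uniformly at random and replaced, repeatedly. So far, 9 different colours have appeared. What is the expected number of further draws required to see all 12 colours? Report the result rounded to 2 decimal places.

The wait to go from k to k+1 distinct colours is geometric with mean 12/(12-k).
Sum over k = 9,...,11: E = 12/3 + 12/2 + 12/1 = 22.000.

22.00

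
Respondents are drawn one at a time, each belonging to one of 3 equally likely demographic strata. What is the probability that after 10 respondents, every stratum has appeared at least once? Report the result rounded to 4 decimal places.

0.9480

By inclusion–exclusion over which strata are missing,
P(all seen) = Σ_{j=0}^{3} (-1)^j C(3,j)((3-j)/3)^10
= 1.00000 - 0.05202 + 0.00005 - 0.00000
= 0.94803.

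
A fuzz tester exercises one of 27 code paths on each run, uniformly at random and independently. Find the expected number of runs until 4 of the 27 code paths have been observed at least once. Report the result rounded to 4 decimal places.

With k distinct code paths already seen, the next new one arrives after an expected 27/(27-k) runs.
Sum over k = 0,...,3: E = 27/27 + 27/26 + 27/25 + 27/24 = 4.24346.

4.2435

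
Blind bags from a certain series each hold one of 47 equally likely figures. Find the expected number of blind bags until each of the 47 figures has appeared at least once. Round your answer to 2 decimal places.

Split into phases: going from k distinct to k+1 distinct takes on average 47/(47-k) blind bags.
E[T] = 47/47 + 47/46 + 47/45 + ... + 47/2 + 47/1 = 47·H_{47}.
H_{47} = 4.438, so E[T] = 208.584.

208.58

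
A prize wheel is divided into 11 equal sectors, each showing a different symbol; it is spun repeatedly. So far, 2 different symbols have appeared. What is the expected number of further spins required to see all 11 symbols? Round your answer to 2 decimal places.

31.12

From k distinct to k+1 distinct takes on average 11/(11-k) spins.
Sum over k = 2,...,10: E = 11/9 + 11/8 + 11/7 + ... + 11/2 + 11/1 = 31.119.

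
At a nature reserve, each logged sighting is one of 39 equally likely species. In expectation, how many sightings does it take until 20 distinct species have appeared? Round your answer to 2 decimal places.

Going from k to k+1 distinct takes a geometric number of sightings with mean 39/(39-k).
Sum over k = 0,...,19: E = 39/39 + 39/38 + 39/37 + ... + 39/21 + 39/20 = 27.526.

27.53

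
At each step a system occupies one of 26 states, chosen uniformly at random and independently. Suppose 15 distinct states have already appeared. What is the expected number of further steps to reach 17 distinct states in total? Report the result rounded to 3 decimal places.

From k distinct to k+1 distinct takes on average 26/(26-k) steps.
Sum over k = 15,...,16: E = 26/11 + 26/10 = 4.9636.

4.964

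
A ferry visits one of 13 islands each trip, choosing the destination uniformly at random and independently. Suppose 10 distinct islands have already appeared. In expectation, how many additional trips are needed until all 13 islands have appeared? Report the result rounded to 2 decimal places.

23.83

From k distinct to k+1 distinct takes on average 13/(13-k) trips.
Sum over k = 10,...,12: E = 13/3 + 13/2 + 13/1 = 23.833.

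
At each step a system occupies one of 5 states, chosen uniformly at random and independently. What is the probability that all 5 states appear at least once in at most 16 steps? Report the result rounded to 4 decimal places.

0.8621

Let A_i be the event that state i is missing after 16 steps. By inclusion–exclusion on the A_i,
P(all seen) = Σ_{j=0}^{5} (-1)^j C(5,j)((5-j)/5)^16
= 1.00000 - 0.14074 + 0.00282 - 0.00000 + 0.00000 - 0.00000
= 0.86208.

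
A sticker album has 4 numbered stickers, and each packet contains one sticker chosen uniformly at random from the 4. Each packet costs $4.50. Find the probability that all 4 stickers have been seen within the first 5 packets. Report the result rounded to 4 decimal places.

Let A_i be the event that sticker i is missing after 5 packets. By inclusion–exclusion on the A_i,
P(all seen) = Σ_{j=0}^{4} (-1)^j C(4,j)((4-j)/4)^5
= 1.00000 - 0.94922 + 0.18750 - 0.00391 + 0.00000
= 0.23438.

0.2344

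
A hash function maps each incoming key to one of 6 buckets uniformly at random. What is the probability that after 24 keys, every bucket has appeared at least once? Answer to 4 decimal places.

Let A_i be the event that bucket i is missing after 24 keys. By inclusion–exclusion on the A_i,
P(all seen) = Σ_{j=0}^{6} (-1)^j C(6,j)((6-j)/6)^24
= 1.00000 - 0.07547 + 0.00089 - 0.00000 + 0.00000 - 0.00000 + 0.00000
= 0.92542.

0.9254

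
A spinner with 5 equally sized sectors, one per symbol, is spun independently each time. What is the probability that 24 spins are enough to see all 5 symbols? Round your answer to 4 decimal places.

Let A_i be the event that symbol i is missing after 24 spins. By inclusion–exclusion on the A_i,
P(all seen) = Σ_{j=0}^{5} (-1)^j C(5,j)((5-j)/5)^24
= 1.00000 - 0.02361 + 0.00005 - 0.00000 + 0.00000 - 0.00000
= 0.97644.

0.9764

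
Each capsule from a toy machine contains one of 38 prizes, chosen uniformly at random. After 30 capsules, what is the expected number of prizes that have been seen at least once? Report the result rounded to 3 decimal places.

For each prize, P(seen in 30 capsules) = 1 - (37/38)^30 = 0.5507.
By linearity of expectation, E[distinct seen] = 38·(1 - (37/38)^30) = 20.9263.

20.926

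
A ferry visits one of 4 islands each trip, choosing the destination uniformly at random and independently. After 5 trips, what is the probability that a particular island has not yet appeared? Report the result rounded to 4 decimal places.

0.2373

Each trip misses the fixed island with probability (4-1)/4 = 3/4, independently.
P(still missing after 5) = (3/4)^5 = 0.23730.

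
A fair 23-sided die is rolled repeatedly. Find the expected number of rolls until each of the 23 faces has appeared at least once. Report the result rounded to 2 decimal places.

The wait to go from k to k+1 distinct faces is geometric with mean 23/(23-k).
E[T] = 23/23 + 23/22 + 23/21 + ... + 23/2 + 23/1 = 23·H_{23}.
H_{23} = 3.734, so E[T] = 85.889.

85.89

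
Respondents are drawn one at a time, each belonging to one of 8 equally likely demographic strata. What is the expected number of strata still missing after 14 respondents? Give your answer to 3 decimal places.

1.234

For each stratum, P(unseen after 14) = (7/8)^14 = 0.1542.
By linearity of expectation, E[unseen] = 8·(7/8)^14 = 1.2337.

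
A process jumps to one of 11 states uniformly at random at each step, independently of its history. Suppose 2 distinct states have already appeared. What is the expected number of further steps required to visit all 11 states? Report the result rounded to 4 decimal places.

With k distinct states already seen, the next new one takes an expected 11/(11-k) steps.
Sum over k = 2,...,10: E = 11/9 + 11/8 + 11/7 + ... + 11/2 + 11/1 = 31.11865.

31.1187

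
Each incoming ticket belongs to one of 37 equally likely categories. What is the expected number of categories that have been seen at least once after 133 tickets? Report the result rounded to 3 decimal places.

36.033

For each category, P(seen in 133 tickets) = 1 - (36/37)^133 = 0.9739.
By linearity of expectation, E[distinct seen] = 37·(1 - (36/37)^133) = 36.0326.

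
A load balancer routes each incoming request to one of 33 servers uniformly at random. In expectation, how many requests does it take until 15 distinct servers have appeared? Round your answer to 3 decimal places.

Going from k to k+1 distinct takes a geometric number of requests with mean 33/(33-k).
Sum over k = 0,...,14: E = 33/33 + 33/32 + 33/31 + ... + 33/20 + 33/19 = 19.5918.

19.592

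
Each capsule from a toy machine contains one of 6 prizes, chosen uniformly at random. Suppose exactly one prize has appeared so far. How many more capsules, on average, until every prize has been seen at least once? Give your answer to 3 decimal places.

13.700

The wait to go from k to k+1 distinct prizes is geometric with mean 6/(6-k).
Sum over k = 1,...,5: E = 6/5 + 6/4 + 6/3 + 6/2 + 6/1 = 13.7000.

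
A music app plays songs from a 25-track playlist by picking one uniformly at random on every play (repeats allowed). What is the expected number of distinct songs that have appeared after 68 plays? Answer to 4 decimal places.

For each song, P(seen in 68 plays) = 1 - (24/25)^68 = 0.93771.
By linearity of expectation, E[distinct seen] = 25·(1 - (24/25)^68) = 23.44266.

23.4427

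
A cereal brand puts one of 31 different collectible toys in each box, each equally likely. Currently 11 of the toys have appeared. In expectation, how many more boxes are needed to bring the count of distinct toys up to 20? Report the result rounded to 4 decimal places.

17.9137

From k distinct to k+1 distinct takes on average 31/(31-k) boxes.
Sum over k = 11,...,19: E = 31/20 + 31/19 + 31/18 + ... + 31/13 + 31/12 = 17.91373.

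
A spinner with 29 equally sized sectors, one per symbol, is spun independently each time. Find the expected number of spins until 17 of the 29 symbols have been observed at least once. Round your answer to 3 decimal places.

24.895

With k distinct symbols already seen, the next new one arrives after an expected 29/(29-k) spins.
Sum over k = 0,...,16: E = 29/29 + 29/28 + 29/27 + ... + 29/14 + 29/13 = 24.8949.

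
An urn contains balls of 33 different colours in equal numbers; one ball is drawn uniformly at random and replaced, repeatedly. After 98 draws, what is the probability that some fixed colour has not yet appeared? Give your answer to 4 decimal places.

0.0490

On each draw the fixed colour fails to appear with probability 32/33.
P(still missing after 98) = (32/33)^98 = 0.04902.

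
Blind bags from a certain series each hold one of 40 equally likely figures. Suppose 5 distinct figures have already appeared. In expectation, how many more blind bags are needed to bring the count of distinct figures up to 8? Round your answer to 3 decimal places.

From k distinct to k+1 distinct takes on average 40/(40-k) blind bags.
Sum over k = 5,...,7: E = 40/35 + 40/34 + 40/33 = 3.5314.

3.531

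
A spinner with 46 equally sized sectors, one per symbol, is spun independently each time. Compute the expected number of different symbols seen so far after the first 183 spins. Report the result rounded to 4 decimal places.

45.1759

For each symbol, P(seen in 183 spins) = 1 - (45/46)^183 = 0.98209.
By linearity of expectation, E[distinct seen] = 46·(1 - (45/46)^183) = 45.17593.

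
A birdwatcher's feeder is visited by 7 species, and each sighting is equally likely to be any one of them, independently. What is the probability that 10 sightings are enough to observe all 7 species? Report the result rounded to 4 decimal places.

By inclusion–exclusion over which species are missing,
P(all seen) = Σ_{j=0}^{7} (-1)^j C(7,j)((7-j)/7)^10
= 1.00000 - 1.49841 + 0.72600 - 0.12992 + 0.00732 - 0.00008 + 0.00000 - 0.00000
= 0.10491.

0.1049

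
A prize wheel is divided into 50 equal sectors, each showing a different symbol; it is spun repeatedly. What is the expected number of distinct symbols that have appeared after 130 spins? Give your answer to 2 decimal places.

For each symbol, P(seen in 130 spins) = 1 - (49/50)^130 = 0.928.
By linearity of expectation, E[distinct seen] = 50·(1 - (49/50)^130) = 46.383.

46.38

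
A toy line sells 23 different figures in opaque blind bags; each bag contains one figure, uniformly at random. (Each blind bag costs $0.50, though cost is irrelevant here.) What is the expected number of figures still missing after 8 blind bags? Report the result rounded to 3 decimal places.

For each figure, P(unseen after 8) = (22/23)^8 = 0.7007.
By linearity of expectation, E[unseen] = 23·(22/23)^8 = 16.1171.

16.117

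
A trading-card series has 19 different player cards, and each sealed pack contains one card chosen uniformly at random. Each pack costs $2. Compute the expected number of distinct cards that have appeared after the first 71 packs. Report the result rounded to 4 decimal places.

18.5911

For each card, P(seen in 71 packs) = 1 - (18/19)^71 = 0.97848.
By linearity of expectation, E[distinct seen] = 19·(1 - (18/19)^71) = 18.59112.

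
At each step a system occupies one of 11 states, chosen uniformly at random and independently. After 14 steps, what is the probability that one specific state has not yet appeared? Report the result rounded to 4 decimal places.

0.2633

Each step misses the fixed state with probability (11-1)/11 = 10/11, independently.
P(still missing after 14) = (10/11)^14 = 0.26333.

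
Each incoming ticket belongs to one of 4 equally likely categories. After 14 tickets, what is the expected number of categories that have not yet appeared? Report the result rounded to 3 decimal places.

For each category, P(unseen after 14) = (3/4)^14 = 0.0178.
By linearity of expectation, E[unseen] = 4·(3/4)^14 = 0.0713.

0.071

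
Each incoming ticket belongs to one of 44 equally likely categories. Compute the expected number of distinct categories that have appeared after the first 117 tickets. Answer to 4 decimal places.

For each category, P(seen in 117 tickets) = 1 - (43/44)^117 = 0.93210.
By linearity of expectation, E[distinct seen] = 44·(1 - (43/44)^117) = 41.01256.

41.0126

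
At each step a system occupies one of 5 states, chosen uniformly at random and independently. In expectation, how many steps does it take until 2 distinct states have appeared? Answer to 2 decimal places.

With k distinct states already seen, the next new one arrives after an expected 5/(5-k) steps.
Sum over k = 0,...,1: E = 5/5 + 5/4 = 2.250.

2.25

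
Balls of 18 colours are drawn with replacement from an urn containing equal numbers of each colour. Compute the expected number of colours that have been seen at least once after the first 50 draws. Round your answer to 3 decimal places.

For each colour, P(seen in 50 draws) = 1 - (17/18)^50 = 0.9426.
By linearity of expectation, E[distinct seen] = 18·(1 - (17/18)^50) = 16.9670.

16.967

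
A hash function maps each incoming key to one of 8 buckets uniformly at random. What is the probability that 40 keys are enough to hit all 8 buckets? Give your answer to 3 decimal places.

Let A_i be the event that bucket i is missing after 40 keys. By inclusion–exclusion on the A_i,
P(all seen) = Σ_{j=0}^{8} (-1)^j C(8,j)((8-j)/8)^40
= 1.0000 - 0.0383 + 0.0003 - 0.0000 + 0.0000 - 0.0000 + 0.0000 - 0.0000 + 0.0000
= 0.9620.

0.962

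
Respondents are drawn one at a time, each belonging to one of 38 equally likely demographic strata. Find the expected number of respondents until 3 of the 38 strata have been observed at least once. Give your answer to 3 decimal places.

Going from k to k+1 distinct takes a geometric number of respondents with mean 38/(38-k).
Sum over k = 0,...,2: E = 38/38 + 38/37 + 38/36 = 3.0826.

3.083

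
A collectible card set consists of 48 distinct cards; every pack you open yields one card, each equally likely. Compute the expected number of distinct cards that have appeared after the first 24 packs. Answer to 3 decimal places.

19.040

For each card, P(seen in 24 packs) = 1 - (47/48)^24 = 0.3967.
By linearity of expectation, E[distinct seen] = 48·(1 - (47/48)^24) = 19.0399.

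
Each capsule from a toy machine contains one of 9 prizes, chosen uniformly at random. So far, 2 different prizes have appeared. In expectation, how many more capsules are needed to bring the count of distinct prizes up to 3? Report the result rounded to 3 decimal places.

With k distinct prizes already seen, the next new one takes an expected 9/(9-k) capsules.
Only the k = 2 term is needed: E = 9/7 = 1.2857.

1.286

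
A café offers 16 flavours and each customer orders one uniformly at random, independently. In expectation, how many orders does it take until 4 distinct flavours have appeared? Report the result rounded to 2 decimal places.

4.44

With k distinct flavours already seen, the next new one arrives after an expected 16/(16-k) orders.
Sum over k = 0,...,3: E = 16/16 + 16/15 + 16/14 + 16/13 = 4.440.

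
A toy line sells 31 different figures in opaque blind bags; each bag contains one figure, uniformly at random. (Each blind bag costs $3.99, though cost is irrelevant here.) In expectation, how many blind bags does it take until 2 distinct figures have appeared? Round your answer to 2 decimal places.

With k distinct figures already seen, the next new one arrives after an expected 31/(31-k) blind bags.
Sum over k = 0,...,1: E = 31/31 + 31/30 = 2.033.

2.03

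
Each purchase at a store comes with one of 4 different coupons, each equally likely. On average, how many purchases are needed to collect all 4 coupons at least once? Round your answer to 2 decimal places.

Split into phases: going from k distinct to k+1 distinct takes on average 4/(4-k) purchases.
E[T] = 4/4 + 4/3 + 4/2 + 4/1 = 4·H_{4}.
H_{4} = 2.083, so E[T] = 8.333.

8.33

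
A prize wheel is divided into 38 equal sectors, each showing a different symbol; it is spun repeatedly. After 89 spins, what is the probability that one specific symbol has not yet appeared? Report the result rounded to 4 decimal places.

0.0932

Each spin misses the fixed symbol with probability (38-1)/38 = 37/38, independently.
P(still missing after 89) = (37/38)^89 = 0.09316.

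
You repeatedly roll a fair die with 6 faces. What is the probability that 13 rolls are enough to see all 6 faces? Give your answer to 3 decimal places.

By inclusion–exclusion over which faces are missing,
P(all seen) = Σ_{j=0}^{6} (-1)^j C(6,j)((6-j)/6)^13
= 1.0000 - 0.5608 + 0.0771 - 0.0024 + 0.0000 - 0.0000 + 0.0000
= 0.5139.

0.514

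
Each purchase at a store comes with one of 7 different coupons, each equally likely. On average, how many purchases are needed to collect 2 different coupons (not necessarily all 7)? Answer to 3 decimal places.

2.167

With k distinct coupons already seen, the next new one arrives after an expected 7/(7-k) purchases.
Sum over k = 0,...,1: E = 7/7 + 7/6 = 2.1667.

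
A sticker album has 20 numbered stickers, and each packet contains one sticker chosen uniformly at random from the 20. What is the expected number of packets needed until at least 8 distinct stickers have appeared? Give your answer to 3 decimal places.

With k distinct stickers already seen, the next new one arrives after an expected 20/(20-k) packets.
Sum over k = 0,...,7: E = 20/20 + 20/19 + 20/18 + ... + 20/14 + 20/13 = 9.8906.

9.891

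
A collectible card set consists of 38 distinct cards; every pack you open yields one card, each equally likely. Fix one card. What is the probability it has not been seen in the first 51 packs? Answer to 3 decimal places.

0.257

Each pack misses the fixed card with probability (38-1)/38 = 37/38, independently.
P(still missing after 51) = (37/38)^51 = 0.2566.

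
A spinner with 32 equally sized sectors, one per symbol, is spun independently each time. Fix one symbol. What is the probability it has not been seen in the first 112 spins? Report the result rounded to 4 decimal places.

0.0286

On each spin the fixed symbol fails to appear with probability 31/32.
P(still missing after 112) = (31/32)^112 = 0.02856.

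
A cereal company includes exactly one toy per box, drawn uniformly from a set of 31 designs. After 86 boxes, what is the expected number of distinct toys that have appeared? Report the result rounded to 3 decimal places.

29.152

For each toy, P(seen in 86 boxes) = 1 - (30/31)^86 = 0.9404.
By linearity of expectation, E[distinct seen] = 31·(1 - (30/31)^86) = 29.1521.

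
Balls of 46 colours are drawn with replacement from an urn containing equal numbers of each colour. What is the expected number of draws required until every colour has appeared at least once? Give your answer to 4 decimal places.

203.1676

After k distinct colours have appeared, the next draw gives a new one with probability (46-k)/46, so the expected wait for the (k+1)-th is 46/(46-k).
E[T] = 46/46 + 46/45 + 46/44 + ... + 46/2 + 46/1 = 46·H_{46}.
H_{46} = 4.41669, so E[T] = 203.16761.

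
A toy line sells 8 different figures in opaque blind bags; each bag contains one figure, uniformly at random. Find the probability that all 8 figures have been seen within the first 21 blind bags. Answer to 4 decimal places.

By inclusion–exclusion over which figures are missing,
P(all seen) = Σ_{j=0}^{8} (-1)^j C(8,j)((8-j)/8)^21
= 1.00000 - 0.48446 + 0.06660 - 0.00290 + 0.00003 - 0.00000 + 0.00000 - 0.00000 + 0.00000
= 0.57927.

0.5793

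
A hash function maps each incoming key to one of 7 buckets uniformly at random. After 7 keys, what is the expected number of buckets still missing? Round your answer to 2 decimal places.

For each bucket, P(unseen after 7) = (6/7)^7 = 0.340.
By linearity of expectation, E[unseen] = 7·(6/7)^7 = 2.379.

2.38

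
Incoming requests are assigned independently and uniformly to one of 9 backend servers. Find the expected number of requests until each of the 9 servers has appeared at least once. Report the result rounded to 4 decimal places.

25.4607

The wait to go from k to k+1 distinct servers is geometric with mean 9/(9-k).
E[T] = 9/9 + 9/8 + 9/7 + ... + 9/2 + 9/1 = 9·H_{9}.
H_{9} = 2.82897, so E[T] = 25.46071.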